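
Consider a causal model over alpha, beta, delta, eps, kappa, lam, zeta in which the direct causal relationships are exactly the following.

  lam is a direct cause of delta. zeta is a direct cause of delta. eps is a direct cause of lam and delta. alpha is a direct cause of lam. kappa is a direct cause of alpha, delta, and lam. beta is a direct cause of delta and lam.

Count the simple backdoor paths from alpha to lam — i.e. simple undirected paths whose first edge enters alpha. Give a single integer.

A backdoor path from alpha to lam is any simple undirected path whose first edge points into alpha (i.e. leaves alpha via a parent).
Parents of alpha: {kappa}.
Enumerating:
  P1: alpha <- kappa -> lam
  P2: alpha <- kappa -> delta <- eps -> lam
  P3: alpha <- kappa -> delta <- beta -> lam
  P4: alpha <- kappa -> delta <- lam
That exhausts the simple backdoor paths. Count: 4.

4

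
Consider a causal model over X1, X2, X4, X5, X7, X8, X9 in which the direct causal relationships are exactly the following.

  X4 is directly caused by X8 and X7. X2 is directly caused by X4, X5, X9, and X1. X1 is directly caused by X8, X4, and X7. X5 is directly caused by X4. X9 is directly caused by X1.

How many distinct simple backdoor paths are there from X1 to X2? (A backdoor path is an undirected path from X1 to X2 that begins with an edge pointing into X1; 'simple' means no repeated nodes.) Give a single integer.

A backdoor path from X1 to X2 is any simple undirected path whose first edge points into X1 (i.e. leaves X1 via a parent).
Parents of X1: {X4, X7, X8}.
Enumerating:
  P1: X1 <- X8 -> X4 -> X5 -> X2
  P2: X1 <- X8 -> X4 -> X2
  P3: X1 <- X7 -> X4 -> X5 -> X2
  P4: X1 <- X7 -> X4 -> X2
  P5: X1 <- X4 -> X5 -> X2
  P6: X1 <- X4 -> X2
That exhausts the simple backdoor paths. Count: 6.

6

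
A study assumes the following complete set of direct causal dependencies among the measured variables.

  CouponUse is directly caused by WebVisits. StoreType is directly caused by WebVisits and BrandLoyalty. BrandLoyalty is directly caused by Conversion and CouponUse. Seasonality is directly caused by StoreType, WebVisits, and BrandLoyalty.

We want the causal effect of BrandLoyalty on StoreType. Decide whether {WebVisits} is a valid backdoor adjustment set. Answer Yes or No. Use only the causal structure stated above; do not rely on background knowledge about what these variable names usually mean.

Yes

Backdoor paths from BrandLoyalty to StoreType (paths whose first edge points into BrandLoyalty):
  P1: BrandLoyalty <- CouponUse <- WebVisits -> StoreType
  P2: BrandLoyalty <- CouponUse <- WebVisits -> Seasonality <- StoreType
Condition 1 (no descendant of BrandLoyalty in the set): holds — descendants of BrandLoyalty are {Seasonality, StoreType}; none are in {WebVisits}.
Condition 2 (every backdoor path blocked by {WebVisits}):
  P1: blocked at fork node WebVisits ∈ conditioning set.
  P2: blocked at fork node WebVisits ∈ conditioning set.
{WebVisits} satisfies the backdoor criterion.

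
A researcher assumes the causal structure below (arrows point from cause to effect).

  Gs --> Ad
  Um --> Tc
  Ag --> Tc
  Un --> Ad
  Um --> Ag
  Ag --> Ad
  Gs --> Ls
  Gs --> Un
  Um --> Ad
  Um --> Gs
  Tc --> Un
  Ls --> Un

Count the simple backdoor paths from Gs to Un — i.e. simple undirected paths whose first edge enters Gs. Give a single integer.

A backdoor path from Gs to Un is any simple undirected path whose first edge points into Gs (i.e. leaves Gs via a parent).
Parents of Gs: {Um}.
Enumerating:
  P1: Gs <- Um -> Ag -> Tc -> Un
  P2: Gs <- Um -> Ag -> Ad <- Un
  P3: Gs <- Um -> Tc <- Ag -> Ad <- Un
  P4: Gs <- Um -> Tc -> Un
  P5: Gs <- Um -> Ad <- Ag -> Tc -> Un
  P6: Gs <- Um -> Ad <- Un
That exhausts the simple backdoor paths. Count: 6.

6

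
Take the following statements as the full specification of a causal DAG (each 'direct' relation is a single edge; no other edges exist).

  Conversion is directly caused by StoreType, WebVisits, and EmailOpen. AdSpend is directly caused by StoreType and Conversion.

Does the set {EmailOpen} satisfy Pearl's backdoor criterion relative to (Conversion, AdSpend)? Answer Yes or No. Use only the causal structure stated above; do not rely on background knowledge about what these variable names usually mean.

Backdoor paths from Conversion to AdSpend (paths whose first edge points into Conversion):
  P1: Conversion <- StoreType -> AdSpend
Condition 1 (no descendant of Conversion in the set): holds — descendants of Conversion are {AdSpend}; none are in {EmailOpen}.
Condition 2 (every backdoor path blocked by {EmailOpen}):
  P1: open — no interior node is in the conditioning set.
{EmailOpen} does not satisfy the backdoor criterion.

No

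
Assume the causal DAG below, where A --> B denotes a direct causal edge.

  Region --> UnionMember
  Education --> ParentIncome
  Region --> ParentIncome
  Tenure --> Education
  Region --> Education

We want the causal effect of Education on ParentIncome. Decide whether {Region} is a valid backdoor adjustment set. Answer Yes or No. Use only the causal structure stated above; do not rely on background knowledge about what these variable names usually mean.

Backdoor paths from Education to ParentIncome (paths whose first edge points into Education):
  P1: Education <- Region -> ParentIncome
Condition 1 (no descendant of Education in the set): holds — descendants of Education are {ParentIncome}; none are in {Region}.
Condition 2 (every backdoor path blocked by {Region}):
  P1: blocked at fork node Region ∈ conditioning set.
{Region} satisfies the backdoor criterion.

Yes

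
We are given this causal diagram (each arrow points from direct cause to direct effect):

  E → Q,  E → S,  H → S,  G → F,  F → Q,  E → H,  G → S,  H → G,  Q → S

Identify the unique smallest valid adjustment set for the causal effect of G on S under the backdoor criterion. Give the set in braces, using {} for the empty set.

Variables eligible for adjustment (non-descendants of G, excluding G and S): {E, H}.
Backdoor paths from G to S:
  P1: G <- H <- E -> Q -> S
  P2: G <- H <- E -> S
  P3: G <- H -> S
The empty set is not sufficient: P1 (G <- H <- E -> Q -> S) has no collider blocking it and no conditioned non-collider, so it is open.
Try {H}:
  P1: blocked at chain node H ∈ conditioning set.
  P2: blocked at chain node H ∈ conditioning set.
  P3: blocked at fork node H ∈ conditioning set.
{H} contains no descendant of G and blocks every backdoor path.
No other singleton works — e.g. {E} leaves P3 open — so {H} is the unique smallest valid adjustment set.

{H}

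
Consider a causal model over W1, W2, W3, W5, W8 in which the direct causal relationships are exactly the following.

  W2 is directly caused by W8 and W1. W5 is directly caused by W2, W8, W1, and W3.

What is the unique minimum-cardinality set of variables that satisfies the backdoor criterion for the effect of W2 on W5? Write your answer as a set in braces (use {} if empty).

{W1, W8}

Variables eligible for adjustment (non-descendants of W2, excluding W2 and W5): {W1, W3, W8}.
Backdoor paths from W2 to W5:
  P1: W2 <- W1 -> W5
  P2: W2 <- W8 -> W5
The empty set is not sufficient: P1 (W2 <- W1 -> W5) has no collider blocking it and no conditioned non-collider, so it is open.
Try {W1, W8}:
  P1: blocked at fork node W1 ∈ conditioning set.
  P2: blocked at fork node W8 ∈ conditioning set.
{W1, W8} contains no descendant of W2 and blocks every backdoor path.
Every element of {W1, W8} is needed (dropping W1 leaves P1 open; dropping W8 leaves P2 open), so no proper subset is valid.
Among all size-2 subsets of the eligible variables, only {W1, W8} blocks every backdoor path, so it is the unique smallest valid adjustment set.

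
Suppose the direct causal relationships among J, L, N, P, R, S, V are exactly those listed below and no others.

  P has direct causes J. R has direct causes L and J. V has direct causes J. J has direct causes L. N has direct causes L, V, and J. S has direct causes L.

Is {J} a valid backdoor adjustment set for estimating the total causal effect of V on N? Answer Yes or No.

Backdoor paths from V to N (paths whose first edge points into V):
  P1: V <- J <- L -> N
  P2: V <- J -> N
  P3: V <- J -> R <- L -> N
Condition 1 (no descendant of V in the set): holds — descendants of V are {N}; none are in {J}.
Condition 2 (every backdoor path blocked by {J}):
  P1: blocked at chain node J ∈ conditioning set.
  P2: blocked at fork node J ∈ conditioning set.
  P3: blocked at fork node J ∈ conditioning set.
{J} satisfies the backdoor criterion.

Yes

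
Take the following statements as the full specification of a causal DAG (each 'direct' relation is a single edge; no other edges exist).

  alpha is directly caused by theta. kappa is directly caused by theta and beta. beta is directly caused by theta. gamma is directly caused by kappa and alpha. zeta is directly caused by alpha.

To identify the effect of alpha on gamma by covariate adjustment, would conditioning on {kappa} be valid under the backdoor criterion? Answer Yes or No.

Backdoor paths from alpha to gamma (paths whose first edge points into alpha):
  P1: alpha <- theta -> beta -> kappa -> gamma
  P2: alpha <- theta -> kappa -> gamma
Condition 1 (no descendant of alpha in the set): holds — descendants of alpha are {gamma, zeta}; none are in {kappa}.
Condition 2 (every backdoor path blocked by {kappa}):
  P1: blocked at chain node kappa ∈ conditioning set.
  P2: blocked at chain node kappa ∈ conditioning set.
{kappa} satisfies the backdoor criterion.

Yes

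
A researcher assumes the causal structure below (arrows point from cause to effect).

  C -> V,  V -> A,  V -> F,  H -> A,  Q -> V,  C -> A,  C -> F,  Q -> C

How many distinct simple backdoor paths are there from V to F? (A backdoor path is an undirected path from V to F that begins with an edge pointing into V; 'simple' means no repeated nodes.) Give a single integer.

A backdoor path from V to F is any simple undirected path whose first edge points into V (i.e. leaves V via a parent).
Parents of V: {C, Q}.
Enumerating:
  P1: V <- Q -> C -> F
  P2: V <- C -> F
That exhausts the simple backdoor paths. Count: 2.

2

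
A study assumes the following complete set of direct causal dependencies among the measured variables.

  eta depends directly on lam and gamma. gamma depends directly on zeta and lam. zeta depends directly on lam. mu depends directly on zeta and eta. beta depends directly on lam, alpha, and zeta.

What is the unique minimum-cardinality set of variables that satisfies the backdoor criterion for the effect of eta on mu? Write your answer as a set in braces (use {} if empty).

Variables eligible for adjustment (non-descendants of eta, excluding eta and mu): {alpha, beta, gamma, lam, zeta}.
Backdoor paths from eta to mu:
  P1: eta <- lam -> zeta -> mu
  P2: eta <- lam -> gamma <- zeta -> mu
  P3: eta <- lam -> beta <- zeta -> mu
  P4: eta <- gamma <- lam -> zeta -> mu
  P5: eta <- gamma <- lam -> beta <- zeta -> mu
  P6: eta <- gamma <- zeta -> mu
The empty set is not sufficient: P1 (eta <- lam -> zeta -> mu) has no collider blocking it and no conditioned non-collider, so it is open.
Try {zeta}:
  P1: blocked at chain node zeta ∈ conditioning set.
  P2: blocked at collider gamma (neither it nor any descendant is in the conditioning set).
  P3: blocked at collider beta (neither it nor any descendant is in the conditioning set).
  P4: blocked at chain node zeta ∈ conditioning set.
  P5: blocked at collider beta (neither it nor any descendant is in the conditioning set).
  P6: blocked at fork node zeta ∈ conditioning set.
{zeta} contains no descendant of eta and blocks every backdoor path.
No other singleton works — e.g. {lam} leaves P6 open — so {zeta} is the unique smallest valid adjustment set.

{zeta}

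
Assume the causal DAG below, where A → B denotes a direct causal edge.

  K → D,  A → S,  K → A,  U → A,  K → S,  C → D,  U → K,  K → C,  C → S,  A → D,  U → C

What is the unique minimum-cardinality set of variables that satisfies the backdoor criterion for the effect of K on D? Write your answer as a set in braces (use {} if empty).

{U}

Variables eligible for adjustment (non-descendants of K, excluding K and D): {U}.
Backdoor paths from K to D:
  P1: K <- U -> C -> D
  P2: K <- U -> C -> S <- A -> D
  P3: K <- U -> A -> D
  P4: K <- U -> A -> S <- C -> D
The empty set is not sufficient: P1 (K <- U -> C -> D) has no collider blocking it and no conditioned non-collider, so it is open.
Try {U}:
  P1: blocked at fork node U ∈ conditioning set.
  P2: blocked at fork node U ∈ conditioning set.
  P3: blocked at fork node U ∈ conditioning set.
  P4: blocked at fork node U ∈ conditioning set.
{U} contains no descendant of K and blocks every backdoor path.
{U} is the unique smallest valid adjustment set.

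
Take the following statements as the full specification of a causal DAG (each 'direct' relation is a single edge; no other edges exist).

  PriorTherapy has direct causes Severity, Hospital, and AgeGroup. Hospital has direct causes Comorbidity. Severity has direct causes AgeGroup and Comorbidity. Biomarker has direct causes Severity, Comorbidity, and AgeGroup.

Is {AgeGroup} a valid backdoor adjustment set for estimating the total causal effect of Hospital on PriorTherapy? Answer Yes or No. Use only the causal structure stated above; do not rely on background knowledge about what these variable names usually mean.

Backdoor paths from Hospital to PriorTherapy (paths whose first edge points into Hospital):
  P1: Hospital <- Comorbidity -> Severity <- AgeGroup -> PriorTherapy
  P2: Hospital <- Comorbidity -> Severity -> Biomarker <- AgeGroup -> PriorTherapy
  P3: Hospital <- Comorbidity -> Severity -> PriorTherapy
  P4: Hospital <- Comorbidity -> Biomarker <- AgeGroup -> Severity -> PriorTherapy
  P5: Hospital <- Comorbidity -> Biomarker <- AgeGroup -> PriorTherapy
  P6: Hospital <- Comorbidity -> Biomarker <- Severity <- AgeGroup -> PriorTherapy
  P7: Hospital <- Comorbidity -> Biomarker <- Severity -> PriorTherapy
Condition 1 (no descendant of Hospital in the set): holds — descendants of Hospital are {PriorTherapy}; none are in {AgeGroup}.
Condition 2 (every backdoor path blocked by {AgeGroup}):
  P1: blocked at collider Severity (neither it nor any descendant is in the conditioning set).
  P2: blocked at collider Biomarker (neither it nor any descendant is in the conditioning set).
  P3: open — no interior node is in the conditioning set.
  P4: blocked at collider Biomarker (neither it nor any descendant is in the conditioning set).
  P5: blocked at collider Biomarker (neither it nor any descendant is in the conditioning set).
  P6: blocked at collider Biomarker (neither it nor any descendant is in the conditioning set).
  P7: blocked at collider Biomarker (neither it nor any descendant is in the conditioning set).
{AgeGroup} does not satisfy the backdoor criterion.

No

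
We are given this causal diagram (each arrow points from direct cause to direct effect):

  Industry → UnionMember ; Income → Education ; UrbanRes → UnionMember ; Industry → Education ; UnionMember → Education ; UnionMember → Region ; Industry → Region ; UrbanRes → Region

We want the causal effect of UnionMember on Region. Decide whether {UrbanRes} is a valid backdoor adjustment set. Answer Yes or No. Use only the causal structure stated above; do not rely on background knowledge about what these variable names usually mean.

Backdoor paths from UnionMember to Region (paths whose first edge points into UnionMember):
  P1: UnionMember <- Industry -> Region
  P2: UnionMember <- UrbanRes -> Region
Condition 1 (no descendant of UnionMember in the set): holds — descendants of UnionMember are {Education, Region}; none are in {UrbanRes}.
Condition 2 (every backdoor path blocked by {UrbanRes}):
  P1: open — no interior node is in the conditioning set.
  P2: blocked at fork node UrbanRes ∈ conditioning set.
{UrbanRes} does not satisfy the backdoor criterion.

No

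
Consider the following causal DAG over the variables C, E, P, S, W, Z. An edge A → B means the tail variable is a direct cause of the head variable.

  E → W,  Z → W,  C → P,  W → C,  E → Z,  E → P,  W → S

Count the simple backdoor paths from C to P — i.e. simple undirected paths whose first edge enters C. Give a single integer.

2

A backdoor path from C to P is any simple undirected path whose first edge points into C (i.e. leaves C via a parent).
Parents of C: {W}.
Enumerating:
  P1: C <- W <- E -> P
  P2: C <- W <- Z <- E -> P
That exhausts the simple backdoor paths. Count: 2.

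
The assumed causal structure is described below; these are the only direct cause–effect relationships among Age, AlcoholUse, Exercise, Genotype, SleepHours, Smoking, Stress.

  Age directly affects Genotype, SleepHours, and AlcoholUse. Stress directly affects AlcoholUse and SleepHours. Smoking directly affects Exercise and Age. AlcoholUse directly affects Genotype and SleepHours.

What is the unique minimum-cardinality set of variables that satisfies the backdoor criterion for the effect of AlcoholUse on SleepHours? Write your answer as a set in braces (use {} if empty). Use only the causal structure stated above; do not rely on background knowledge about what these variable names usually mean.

Variables eligible for adjustment (non-descendants of AlcoholUse, excluding AlcoholUse and SleepHours): {Age, Exercise, Smoking, Stress}.
Backdoor paths from AlcoholUse to SleepHours:
  P1: AlcoholUse <- Stress -> SleepHours
  P2: AlcoholUse <- Age -> SleepHours
The empty set is not sufficient: P1 (AlcoholUse <- Stress -> SleepHours) has no collider blocking it and no conditioned non-collider, so it is open.
Try {Age, Stress}:
  P1: blocked at fork node Stress ∈ conditioning set.
  P2: blocked at fork node Age ∈ conditioning set.
{Age, Stress} contains no descendant of AlcoholUse and blocks every backdoor path.
Every element of {Age, Stress} is needed (dropping Age leaves P2 open; dropping Stress leaves P1 open), so no proper subset is valid.
Among all size-2 subsets of the eligible variables, only {Age, Stress} blocks every backdoor path, so it is the unique smallest valid adjustment set.

{Age, Stress}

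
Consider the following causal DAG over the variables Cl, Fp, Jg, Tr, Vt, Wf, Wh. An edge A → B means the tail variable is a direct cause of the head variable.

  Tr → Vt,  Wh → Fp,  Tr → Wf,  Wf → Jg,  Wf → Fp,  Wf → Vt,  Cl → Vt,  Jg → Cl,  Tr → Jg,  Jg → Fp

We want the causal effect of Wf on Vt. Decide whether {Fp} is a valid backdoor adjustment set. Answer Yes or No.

Backdoor paths from Wf to Vt (paths whose first edge points into Wf):
  P1: Wf <- Tr -> Jg -> Cl -> Vt
  P2: Wf <- Tr -> Vt
Condition 1 (no descendant of Wf in the set): FAILS — Fp is a descendant of Wf.
Condition 2 (every backdoor path blocked by {Fp}):
  P1: open — no interior node is in the conditioning set.
  P2: open — no interior node is in the conditioning set.
{Fp} does not satisfy the backdoor criterion.

No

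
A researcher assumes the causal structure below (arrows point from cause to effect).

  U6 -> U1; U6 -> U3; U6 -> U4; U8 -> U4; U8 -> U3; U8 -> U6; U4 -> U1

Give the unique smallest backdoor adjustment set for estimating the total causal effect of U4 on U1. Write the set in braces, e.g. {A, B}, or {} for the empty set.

{U6}

Variables eligible for adjustment (non-descendants of U4, excluding U4 and U1): {U3, U6, U8}.
Backdoor paths from U4 to U1:
  P1: U4 <- U8 -> U6 -> U1
  P2: U4 <- U8 -> U3 <- U6 -> U1
  P3: U4 <- U6 -> U1
The empty set is not sufficient: P1 (U4 <- U8 -> U6 -> U1) has no collider blocking it and no conditioned non-collider, so it is open.
Try {U6}:
  P1: blocked at chain node U6 ∈ conditioning set.
  P2: blocked at collider U3 (neither it nor any descendant is in the conditioning set).
  P3: blocked at fork node U6 ∈ conditioning set.
{U6} contains no descendant of U4 and blocks every backdoor path.
No other singleton works — e.g. {U8} leaves P3 open — so {U6} is the unique smallest valid adjustment set.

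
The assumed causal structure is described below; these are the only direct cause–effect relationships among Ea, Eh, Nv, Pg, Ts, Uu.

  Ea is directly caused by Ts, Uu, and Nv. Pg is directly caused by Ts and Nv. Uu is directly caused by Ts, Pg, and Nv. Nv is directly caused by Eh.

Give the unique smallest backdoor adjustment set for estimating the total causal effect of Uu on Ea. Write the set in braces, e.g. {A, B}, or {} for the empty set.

{Nv, Ts}

Variables eligible for adjustment (non-descendants of Uu, excluding Uu and Ea): {Eh, Nv, Pg, Ts}.
Backdoor paths from Uu to Ea:
  P1: Uu <- Nv -> Pg <- Ts -> Ea
  P2: Uu <- Nv -> Ea
  P3: Uu <- Ts -> Pg <- Nv -> Ea
  P4: Uu <- Ts -> Ea
  P5: Uu <- Pg <- Nv -> Ea
  P6: Uu <- Pg <- Ts -> Ea
The empty set is not sufficient: P2 (Uu <- Nv -> Ea) has no collider blocking it and no conditioned non-collider, so it is open.
Try {Nv, Ts}:
  P1: blocked at fork node Nv ∈ conditioning set.
  P2: blocked at fork node Nv ∈ conditioning set.
  P3: blocked at fork node Ts ∈ conditioning set.
  P4: blocked at fork node Ts ∈ conditioning set.
  P5: blocked at fork node Nv ∈ conditioning set.
  P6: blocked at fork node Ts ∈ conditioning set.
{Nv, Ts} contains no descendant of Uu and blocks every backdoor path.
Every element of {Nv, Ts} is needed (dropping Nv leaves P2 open; dropping Ts leaves P4 open), so no proper subset is valid.
Among all size-2 subsets of the eligible variables, only {Nv, Ts} blocks every backdoor path, so it is the unique smallest valid adjustment set.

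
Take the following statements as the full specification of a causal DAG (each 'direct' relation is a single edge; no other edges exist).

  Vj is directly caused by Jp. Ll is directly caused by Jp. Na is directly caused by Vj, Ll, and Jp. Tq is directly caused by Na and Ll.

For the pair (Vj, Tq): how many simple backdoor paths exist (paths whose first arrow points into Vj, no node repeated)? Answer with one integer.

4

A backdoor path from Vj to Tq is any simple undirected path whose first edge points into Vj (i.e. leaves Vj via a parent).
Parents of Vj: {Jp}.
Enumerating:
  P1: Vj <- Jp -> Ll -> Na -> Tq
  P2: Vj <- Jp -> Ll -> Tq
  P3: Vj <- Jp -> Na <- Ll -> Tq
  P4: Vj <- Jp -> Na -> Tq
That exhausts the simple backdoor paths. Count: 4.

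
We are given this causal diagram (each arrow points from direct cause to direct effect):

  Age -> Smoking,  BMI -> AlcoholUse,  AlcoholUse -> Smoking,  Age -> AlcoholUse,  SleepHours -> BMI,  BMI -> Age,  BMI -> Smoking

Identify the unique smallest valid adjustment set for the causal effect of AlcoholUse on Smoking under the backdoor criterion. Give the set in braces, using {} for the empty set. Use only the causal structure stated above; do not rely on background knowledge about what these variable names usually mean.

{Age, BMI}

Variables eligible for adjustment (non-descendants of AlcoholUse, excluding AlcoholUse and Smoking): {Age, BMI, SleepHours}.
Backdoor paths from AlcoholUse to Smoking:
  P1: AlcoholUse <- BMI -> Age -> Smoking
  P2: AlcoholUse <- BMI -> Smoking
  P3: AlcoholUse <- Age <- BMI -> Smoking
  P4: AlcoholUse <- Age -> Smoking
The empty set is not sufficient: P1 (AlcoholUse <- BMI -> Age -> Smoking) has no collider blocking it and no conditioned non-collider, so it is open.
Try {Age, BMI}:
  P1: blocked at fork node BMI ∈ conditioning set.
  P2: blocked at fork node BMI ∈ conditioning set.
  P3: blocked at chain node Age ∈ conditioning set.
  P4: blocked at fork node Age ∈ conditioning set.
{Age, BMI} contains no descendant of AlcoholUse and blocks every backdoor path.
Every element of {Age, BMI} is needed (dropping Age leaves P4 open; dropping BMI leaves P2 open), so no proper subset is valid.
Among all size-2 subsets of the eligible variables, only {Age, BMI} blocks every backdoor path, so it is the unique smallest valid adjustment set.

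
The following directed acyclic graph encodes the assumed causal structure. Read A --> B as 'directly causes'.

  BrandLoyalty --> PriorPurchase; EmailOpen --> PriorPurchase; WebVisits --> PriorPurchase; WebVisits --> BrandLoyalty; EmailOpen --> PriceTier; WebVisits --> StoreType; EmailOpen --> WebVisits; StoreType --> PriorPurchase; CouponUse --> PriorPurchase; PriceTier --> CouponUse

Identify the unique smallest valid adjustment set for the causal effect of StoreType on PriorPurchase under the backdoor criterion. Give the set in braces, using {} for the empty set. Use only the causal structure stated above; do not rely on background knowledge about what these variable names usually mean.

{WebVisits}

Variables eligible for adjustment (non-descendants of StoreType, excluding StoreType and PriorPurchase): {BrandLoyalty, CouponUse, EmailOpen, PriceTier, WebVisits}.
Backdoor paths from StoreType to PriorPurchase:
  P1: StoreType <- WebVisits <- EmailOpen -> PriceTier -> CouponUse -> PriorPurchase
  P2: StoreType <- WebVisits <- EmailOpen -> PriorPurchase
  P3: StoreType <- WebVisits -> BrandLoyalty -> PriorPurchase
  P4: StoreType <- WebVisits -> PriorPurchase
The empty set is not sufficient: P1 (StoreType <- WebVisits <- EmailOpen -> PriceTier -> CouponUse -> PriorPurchase) has no collider blocking it and no conditioned non-collider, so it is open.
Try {WebVisits}:
  P1: blocked at chain node WebVisits ∈ conditioning set.
  P2: blocked at chain node WebVisits ∈ conditioning set.
  P3: blocked at fork node WebVisits ∈ conditioning set.
  P4: blocked at fork node WebVisits ∈ conditioning set.
{WebVisits} contains no descendant of StoreType and blocks every backdoor path.
No other singleton works — e.g. {EmailOpen} leaves P3 open — so {WebVisits} is the unique smallest valid adjustment set.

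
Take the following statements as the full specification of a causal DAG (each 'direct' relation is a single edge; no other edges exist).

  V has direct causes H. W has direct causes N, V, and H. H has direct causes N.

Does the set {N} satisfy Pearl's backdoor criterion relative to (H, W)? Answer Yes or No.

Backdoor paths from H to W (paths whose first edge points into H):
  P1: H <- N -> W
Condition 1 (no descendant of H in the set): holds — descendants of H are {V, W}; none are in {N}.
Condition 2 (every backdoor path blocked by {N}):
  P1: blocked at fork node N ∈ conditioning set.
{N} satisfies the backdoor criterion.

Yes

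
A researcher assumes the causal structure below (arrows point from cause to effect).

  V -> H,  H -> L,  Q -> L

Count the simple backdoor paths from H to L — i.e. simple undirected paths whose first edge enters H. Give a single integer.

0

A backdoor path from H to L is any simple undirected path whose first edge points into H (i.e. leaves H via a parent).
Parents of H: {V}.
No simple path from any parent of H reaches L without revisiting H, so there are no backdoor paths.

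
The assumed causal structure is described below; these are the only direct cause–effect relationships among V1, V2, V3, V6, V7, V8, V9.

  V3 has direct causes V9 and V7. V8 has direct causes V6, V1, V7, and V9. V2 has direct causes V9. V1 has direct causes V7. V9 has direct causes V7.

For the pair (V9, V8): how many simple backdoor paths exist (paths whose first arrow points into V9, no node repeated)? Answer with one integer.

A backdoor path from V9 to V8 is any simple undirected path whose first edge points into V9 (i.e. leaves V9 via a parent).
Parents of V9: {V7}.
Enumerating:
  P1: V9 <- V7 -> V1 -> V8
  P2: V9 <- V7 -> V8
That exhausts the simple backdoor paths. Count: 2.

2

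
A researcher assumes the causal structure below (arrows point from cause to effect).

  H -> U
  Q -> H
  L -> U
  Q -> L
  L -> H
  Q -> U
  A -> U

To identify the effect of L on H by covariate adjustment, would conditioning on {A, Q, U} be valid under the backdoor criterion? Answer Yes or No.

No

Backdoor paths from L to H (paths whose first edge points into L):
  P1: L <- Q -> H
  P2: L <- Q -> U <- H
Condition 1 (no descendant of L in the set): FAILS — U is a descendant of L.
Condition 2 (every backdoor path blocked by {A, Q, U}):
  P1: blocked at fork node Q ∈ conditioning set.
  P2: blocked at fork node Q ∈ conditioning set.
{A, Q, U} does not satisfy the backdoor criterion.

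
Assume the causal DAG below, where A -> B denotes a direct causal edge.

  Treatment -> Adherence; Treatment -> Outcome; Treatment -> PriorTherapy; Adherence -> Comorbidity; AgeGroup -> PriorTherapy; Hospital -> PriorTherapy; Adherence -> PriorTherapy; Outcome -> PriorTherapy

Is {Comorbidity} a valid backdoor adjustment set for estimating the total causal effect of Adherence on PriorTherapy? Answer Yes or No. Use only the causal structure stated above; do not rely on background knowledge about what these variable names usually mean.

Backdoor paths from Adherence to PriorTherapy (paths whose first edge points into Adherence):
  P1: Adherence <- Treatment -> Outcome -> PriorTherapy
  P2: Adherence <- Treatment -> PriorTherapy
Condition 1 (no descendant of Adherence in the set): FAILS — Comorbidity is a descendant of Adherence.
Condition 2 (every backdoor path blocked by {Comorbidity}):
  P1: open — no interior node is in the conditioning set.
  P2: open — no interior node is in the conditioning set.
{Comorbidity} does not satisfy the backdoor criterion.

No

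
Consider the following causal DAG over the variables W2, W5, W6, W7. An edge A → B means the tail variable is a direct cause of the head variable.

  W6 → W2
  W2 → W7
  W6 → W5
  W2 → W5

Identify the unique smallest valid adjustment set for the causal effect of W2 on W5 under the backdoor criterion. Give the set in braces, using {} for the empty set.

{W6}

Variables eligible for adjustment (non-descendants of W2, excluding W2 and W5): {W6}.
Backdoor paths from W2 to W5:
  P1: W2 <- W6 -> W5
The empty set is not sufficient: P1 (W2 <- W6 -> W5) has no collider blocking it and no conditioned non-collider, so it is open.
Try {W6}:
  P1: blocked at fork node W6 ∈ conditioning set.
{W6} contains no descendant of W2 and blocks every backdoor path.
{W6} is the unique smallest valid adjustment set.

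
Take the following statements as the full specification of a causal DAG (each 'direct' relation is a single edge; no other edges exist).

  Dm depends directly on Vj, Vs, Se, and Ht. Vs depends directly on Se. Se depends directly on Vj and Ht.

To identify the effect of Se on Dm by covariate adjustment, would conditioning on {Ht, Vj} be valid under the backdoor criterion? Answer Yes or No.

Yes

Backdoor paths from Se to Dm (paths whose first edge points into Se):
  P1: Se <- Vj -> Dm
  P2: Se <- Ht -> Dm
Condition 1 (no descendant of Se in the set): holds — descendants of Se are {Dm, Vs}; none are in {Ht, Vj}.
Condition 2 (every backdoor path blocked by {Ht, Vj}):
  P1: blocked at fork node Vj ∈ conditioning set.
  P2: blocked at fork node Ht ∈ conditioning set.
{Ht, Vj} satisfies the backdoor criterion.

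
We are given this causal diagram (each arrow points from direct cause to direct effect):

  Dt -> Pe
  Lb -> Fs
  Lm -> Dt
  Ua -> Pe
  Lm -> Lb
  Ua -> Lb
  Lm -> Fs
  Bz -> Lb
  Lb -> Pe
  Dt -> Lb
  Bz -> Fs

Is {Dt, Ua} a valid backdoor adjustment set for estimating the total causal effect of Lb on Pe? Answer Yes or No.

Backdoor paths from Lb to Pe (paths whose first edge points into Lb):
  P1: Lb <- Bz -> Fs <- Lm -> Dt -> Pe
  P2: Lb <- Lm -> Dt -> Pe
  P3: Lb <- Dt -> Pe
  P4: Lb <- Ua -> Pe
Condition 1 (no descendant of Lb in the set): holds — descendants of Lb are {Fs, Pe}; none are in {Dt, Ua}.
Condition 2 (every backdoor path blocked by {Dt, Ua}):
  P1: blocked at collider Fs (neither it nor any descendant is in the conditioning set).
  P2: blocked at chain node Dt ∈ conditioning set.
  P3: blocked at fork node Dt ∈ conditioning set.
  P4: blocked at fork node Ua ∈ conditioning set.
{Dt, Ua} satisfies the backdoor criterion.

Yes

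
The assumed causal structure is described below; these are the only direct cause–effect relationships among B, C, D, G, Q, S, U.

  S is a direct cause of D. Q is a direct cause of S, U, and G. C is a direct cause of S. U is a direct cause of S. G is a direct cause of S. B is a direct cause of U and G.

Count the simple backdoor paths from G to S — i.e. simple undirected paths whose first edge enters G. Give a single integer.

4

A backdoor path from G to S is any simple undirected path whose first edge points into G (i.e. leaves G via a parent).
Parents of G: {B, Q}.
Enumerating:
  P1: G <- B -> U <- Q -> S
  P2: G <- B -> U -> S
  P3: G <- Q -> U -> S
  P4: G <- Q -> S
That exhausts the simple backdoor paths. Count: 4.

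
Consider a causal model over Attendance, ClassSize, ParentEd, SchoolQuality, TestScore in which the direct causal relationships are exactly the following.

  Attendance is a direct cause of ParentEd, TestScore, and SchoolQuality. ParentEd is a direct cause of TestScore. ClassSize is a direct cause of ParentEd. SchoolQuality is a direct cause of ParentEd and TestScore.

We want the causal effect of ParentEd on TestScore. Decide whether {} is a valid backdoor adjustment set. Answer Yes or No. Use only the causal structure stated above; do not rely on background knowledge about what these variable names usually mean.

No

Backdoor paths from ParentEd to TestScore (paths whose first edge points into ParentEd):
  P1: ParentEd <- Attendance -> SchoolQuality -> TestScore
  P2: ParentEd <- Attendance -> TestScore
  P3: ParentEd <- SchoolQuality <- Attendance -> TestScore
  P4: ParentEd <- SchoolQuality -> TestScore
Condition 1 (no descendant of ParentEd in the set): holds — descendants of ParentEd are {TestScore}; none are in {}.
Condition 2 (every backdoor path blocked by {}):
  P1: open — no interior node is in the conditioning set.
  P2: open — no interior node is in the conditioning set.
  P3: open — no interior node is in the conditioning set.
  P4: open — no interior node is in the conditioning set.
{} does not satisfy the backdoor criterion.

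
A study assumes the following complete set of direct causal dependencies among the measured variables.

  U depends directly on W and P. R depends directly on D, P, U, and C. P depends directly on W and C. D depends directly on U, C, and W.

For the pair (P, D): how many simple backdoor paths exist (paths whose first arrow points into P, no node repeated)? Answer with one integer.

A backdoor path from P to D is any simple undirected path whose first edge points into P (i.e. leaves P via a parent).
Parents of P: {C, W}.
Enumerating:
  P1: P <- C -> D
  P2: P <- C -> R <- U <- W -> D
  P3: P <- C -> R <- U -> D
  P4: P <- C -> R <- D
  P5: P <- W -> U -> D
  P6: P <- W -> U -> R <- C -> D
  P7: P <- W -> U -> R <- D
  P8: P <- W -> D
That exhausts the simple backdoor paths. Count: 8.

8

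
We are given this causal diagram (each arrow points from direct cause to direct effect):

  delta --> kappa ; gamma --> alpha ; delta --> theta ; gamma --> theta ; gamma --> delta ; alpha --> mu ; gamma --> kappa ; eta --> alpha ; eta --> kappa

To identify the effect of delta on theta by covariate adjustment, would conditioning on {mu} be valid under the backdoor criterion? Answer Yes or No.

Backdoor paths from delta to theta (paths whose first edge points into delta):
  P1: delta <- gamma -> theta
Condition 1 (no descendant of delta in the set): holds — descendants of delta are {kappa, theta}; none are in {mu}.
Condition 2 (every backdoor path blocked by {mu}):
  P1: open — no interior node is in the conditioning set.
{mu} does not satisfy the backdoor criterion.

No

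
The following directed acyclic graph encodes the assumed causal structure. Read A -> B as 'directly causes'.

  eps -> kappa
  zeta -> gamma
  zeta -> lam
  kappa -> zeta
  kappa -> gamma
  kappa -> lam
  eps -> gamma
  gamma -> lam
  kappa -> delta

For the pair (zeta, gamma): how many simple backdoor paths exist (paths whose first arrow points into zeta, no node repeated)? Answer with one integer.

A backdoor path from zeta to gamma is any simple undirected path whose first edge points into zeta (i.e. leaves zeta via a parent).
Parents of zeta: {kappa}.
Enumerating:
  P1: zeta <- kappa <- eps -> gamma
  P2: zeta <- kappa -> gamma
  P3: zeta <- kappa -> lam <- gamma
That exhausts the simple backdoor paths. Count: 3.

3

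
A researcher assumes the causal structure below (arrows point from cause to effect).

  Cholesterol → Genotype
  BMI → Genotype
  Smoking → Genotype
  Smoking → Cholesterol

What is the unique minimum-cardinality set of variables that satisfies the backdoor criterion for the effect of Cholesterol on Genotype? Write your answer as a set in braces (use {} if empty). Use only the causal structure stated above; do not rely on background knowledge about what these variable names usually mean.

{Smoking}

Variables eligible for adjustment (non-descendants of Cholesterol, excluding Cholesterol and Genotype): {BMI, Smoking}.
Backdoor paths from Cholesterol to Genotype:
  P1: Cholesterol <- Smoking -> Genotype
The empty set is not sufficient: P1 (Cholesterol <- Smoking -> Genotype) has no collider blocking it and no conditioned non-collider, so it is open.
Try {Smoking}:
  P1: blocked at fork node Smoking ∈ conditioning set.
{Smoking} contains no descendant of Cholesterol and blocks every backdoor path.
No other singleton works — e.g. {BMI} leaves P1 open — so {Smoking} is the unique smallest valid adjustment set.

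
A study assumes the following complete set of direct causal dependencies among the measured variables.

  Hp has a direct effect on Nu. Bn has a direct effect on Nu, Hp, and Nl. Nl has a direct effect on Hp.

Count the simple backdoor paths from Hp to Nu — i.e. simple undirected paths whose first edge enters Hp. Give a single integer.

2

A backdoor path from Hp to Nu is any simple undirected path whose first edge points into Hp (i.e. leaves Hp via a parent).
Parents of Hp: {Bn, Nl}.
Enumerating:
  P1: Hp <- Bn -> Nu
  P2: Hp <- Nl <- Bn -> Nu
That exhausts the simple backdoor paths. Count: 2.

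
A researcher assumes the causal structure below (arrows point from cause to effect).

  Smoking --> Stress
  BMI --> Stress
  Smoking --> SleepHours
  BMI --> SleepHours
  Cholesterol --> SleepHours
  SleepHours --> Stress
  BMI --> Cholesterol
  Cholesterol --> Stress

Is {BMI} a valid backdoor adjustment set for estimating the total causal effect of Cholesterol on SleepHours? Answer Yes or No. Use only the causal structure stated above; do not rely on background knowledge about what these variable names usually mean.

Yes

Backdoor paths from Cholesterol to SleepHours (paths whose first edge points into Cholesterol):
  P1: Cholesterol <- BMI -> SleepHours
  P2: Cholesterol <- BMI -> Stress <- Smoking -> SleepHours
  P3: Cholesterol <- BMI -> Stress <- SleepHours
Condition 1 (no descendant of Cholesterol in the set): holds — descendants of Cholesterol are {SleepHours, Stress}; none are in {BMI}.
Condition 2 (every backdoor path blocked by {BMI}):
  P1: blocked at fork node BMI ∈ conditioning set.
  P2: blocked at fork node BMI ∈ conditioning set.
  P3: blocked at fork node BMI ∈ conditioning set.
{BMI} satisfies the backdoor criterion.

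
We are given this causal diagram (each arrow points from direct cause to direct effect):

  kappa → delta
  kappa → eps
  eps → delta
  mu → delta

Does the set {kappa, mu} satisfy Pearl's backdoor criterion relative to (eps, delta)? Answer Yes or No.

Backdoor paths from eps to delta (paths whose first edge points into eps):
  P1: eps <- kappa -> delta
Condition 1 (no descendant of eps in the set): holds — descendants of eps are {delta}; none are in {kappa, mu}.
Condition 2 (every backdoor path blocked by {kappa, mu}):
  P1: blocked at fork node kappa ∈ conditioning set.
{kappa, mu} satisfies the backdoor criterion.

Yes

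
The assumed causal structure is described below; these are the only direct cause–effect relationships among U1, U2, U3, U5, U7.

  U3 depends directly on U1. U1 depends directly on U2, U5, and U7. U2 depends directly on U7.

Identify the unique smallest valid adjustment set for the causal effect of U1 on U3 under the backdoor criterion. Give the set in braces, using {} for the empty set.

Variables eligible for adjustment (non-descendants of U1, excluding U1 and U3): {U2, U5, U7}.
Backdoor paths from U1 to U3:
  (none)
With no backdoor paths the empty set already satisfies the criterion, and it is trivially minimal.

{}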